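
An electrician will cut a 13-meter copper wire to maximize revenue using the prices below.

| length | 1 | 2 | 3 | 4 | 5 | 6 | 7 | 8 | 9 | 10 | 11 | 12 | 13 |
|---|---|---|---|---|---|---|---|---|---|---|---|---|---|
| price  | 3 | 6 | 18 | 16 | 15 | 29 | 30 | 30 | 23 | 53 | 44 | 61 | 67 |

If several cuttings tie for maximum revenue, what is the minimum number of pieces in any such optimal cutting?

Consider every possible first cut. r[k] is the best of p[i]+r[k−i] over all sellable i≤k.
r[1] = 3
r[2] = 6  (first piece 1, then r[1]=3)
r[3] = 18
r[4] = 21  (first piece 1, then r[3]=18)
r[5] = 24  (first piece 1, then r[4]=21)
r[6] = 36  (first piece 3, then r[3]=18)
r[7] = 39  (first piece 1, then r[6]=36)
r[8] = 42  (first piece 1, then r[7]=39)
r[9] = 54  (first piece 3, then r[6]=36)
r[10] = 57  (first piece 1, then r[9]=54)
r[11] = 60  (first piece 1, then r[10]=57)
r[12] = 72  (first piece 3, then r[9]=54)
r[13] = 75  (first piece 1, then r[12]=72)
Maximum revenue is €75.
Now minimize piece count subject to staying optimal: for each k, pieces[k] = 1 + min over i with p[i]+r[k−i]=r[k] of pieces[k−i].
pieces[10] = 4
pieces[11] = 4
pieces[12] = 4
pieces[13] = 5

5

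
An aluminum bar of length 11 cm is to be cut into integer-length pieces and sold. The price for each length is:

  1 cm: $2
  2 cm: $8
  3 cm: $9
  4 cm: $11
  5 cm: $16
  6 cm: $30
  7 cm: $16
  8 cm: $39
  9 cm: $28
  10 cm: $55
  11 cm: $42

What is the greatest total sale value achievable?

57

Let r[k] be the best obtainable value from length k. For each k, try every first piece i and keep the best of price[i] + r[k−i].
r[1] = 2
r[2] = 8
r[3] = 10  (first piece 1, then r[2]=8)
r[4] = 16  (first piece 2, then r[2]=8)
r[5] = 18  (first piece 1, then r[4]=16)
r[6] = 30
r[7] = 32  (first piece 1, then r[6]=30)
r[8] = 39
r[9] = 41  (first piece 1, then r[8]=39)
r[10] = 55
r[11] = 57  (first piece 1, then r[10]=55)
One optimal cutting: 10 + 1 → $55 + $2 = $57.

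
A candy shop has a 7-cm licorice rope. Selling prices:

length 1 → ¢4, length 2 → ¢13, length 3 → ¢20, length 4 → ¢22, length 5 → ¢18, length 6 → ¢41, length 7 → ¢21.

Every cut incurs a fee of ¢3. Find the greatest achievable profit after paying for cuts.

Consider every possible first cut. r[k] is the best of p[i]+r[k−i] over all sellable i≤k, charging 3 whenever i<k.
r[1] = 4
r[2] = max(4+4-3, 13+0) = 13
r[3] = max(4+13-3, 13+4-3, 20+0) = 20
r[4] = max(4+20-3, 13+13-3, 20+4-3, 22+0) = 23
r[5] = max(4+23-3, 13+20-3, 20+13-3, 22+4-3, 18+0) = 30
r[6] = max(4+30-3, 13+23-3, 20+20-3, 22+13-3, 18+4-3, 41+0) = 41
r[7] = max(4+41-3, 13+30-3, 20+23-3, …, 41+4-3, 21+0) = 42
One optimal plan: pieces 6 + 1 (1 cut) → ¢45 − ¢3 = ¢42.

42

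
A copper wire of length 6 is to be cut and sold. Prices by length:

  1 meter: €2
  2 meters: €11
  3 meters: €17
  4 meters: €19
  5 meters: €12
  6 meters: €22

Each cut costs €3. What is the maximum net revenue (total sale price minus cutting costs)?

Build v[k] bottom-up: v[k] = max over allowed piece i of (p[i] + v[k−i]) − 3 per cut.
v[1] = 2
v[2] = max(2+2-3, 11+0) = 11
v[3] = max(2+11-3, 11+2-3, 17+0) = 17
v[4] = max(2+17-3, 11+11-3, 17+2-3, 19+0) = 19
v[5] = max(2+19-3, 11+17-3, 17+11-3, 19+2-3, 12+0) = 25
v[6] = max(2+25-3, 11+19-3, 17+17-3, 19+11-3, 12+2-3, 22+0) = 31
One optimal plan: pieces 3 + 3 (1 cut) → €34 − €3 = €31.

31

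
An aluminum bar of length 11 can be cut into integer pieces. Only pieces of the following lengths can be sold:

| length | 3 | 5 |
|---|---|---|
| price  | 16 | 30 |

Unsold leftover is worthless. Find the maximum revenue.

Let best[k] be the best obtainable value from length k. For each k, try every first piece i and keep the best of price[i] + best[k−i].
best[1] = 0
best[2] = 0
best[3] = 16
best[4] = 16
best[5] = max(16+0, 30+0) = 30
best[6] = max(16+16, 30+0) = 32
best[7] = max(16+16, 30+0) = 32
best[8] = max(16+30, 30+16) = 46
best[9] = max(16+32, 30+16) = 48
best[10] = max(16+32, 30+30) = 60
best[11] = max(16+46, 30+32) = 62
One optimal cutting: 5 + 3 + 3 → $62.

62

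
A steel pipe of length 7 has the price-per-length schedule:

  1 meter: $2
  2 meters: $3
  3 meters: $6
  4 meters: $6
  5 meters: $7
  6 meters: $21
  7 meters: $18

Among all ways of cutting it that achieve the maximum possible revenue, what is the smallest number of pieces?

2

Let r[k] be the best obtainable value from length k. For each k, try every first piece i and keep the best of price[i] + r[k−i].
r[1] = 2
r[2] = 4  (first piece 1, then r[1]=2)
r[3] = 6  (first piece 1, then r[2]=4)
r[4] = 8  (first piece 1, then r[3]=6)
r[5] = 10  (first piece 1, then r[4]=8)
r[6] = 21
r[7] = 23  (first piece 1, then r[6]=21)
Maximum revenue is $23.
Now minimize piece count subject to staying optimal: for each k, pieces[k] = 1 + min over i with p[i]+r[k−i]=r[k] of pieces[k−i].
pieces[4] = 2
pieces[5] = 3
pieces[6] = 1
pieces[7] = 2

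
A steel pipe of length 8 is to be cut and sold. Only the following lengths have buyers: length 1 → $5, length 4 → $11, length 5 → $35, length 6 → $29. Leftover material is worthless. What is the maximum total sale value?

Build r[k] bottom-up: r[k] = max over allowed piece i of (p[i] + r[k−i]).
r[1] = 5
r[2] = 10  (first piece 1, then r[1]=5)
r[3] = 15  (first piece 1, then r[2]=10)
r[4] = max(5+15, 11+0) = 20
r[5] = max(5+20, 11+5, 35+0) = 35
r[6] = max(5+35, 11+10, 35+5, 29+0) = 40
r[7] = max(5+40, 11+15, 35+10, 29+5) = 45
r[8] = max(5+45, 11+20, 35+15, 29+10) = 50
One optimal cutting: 5 + 1 + 1 + 1 → $50.

50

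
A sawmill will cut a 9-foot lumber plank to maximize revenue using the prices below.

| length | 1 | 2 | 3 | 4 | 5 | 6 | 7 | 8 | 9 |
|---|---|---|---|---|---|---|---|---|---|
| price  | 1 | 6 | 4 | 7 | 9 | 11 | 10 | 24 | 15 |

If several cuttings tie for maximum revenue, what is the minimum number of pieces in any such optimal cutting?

Let r[k] be the best obtainable value from length k. For each k, try every first piece i and keep the best of price[i] + r[k−i].
r[1] = 1
r[2] = max(1+1, 6+0) = 6
r[3] = max(1+6, 6+1, 4+0) = 7
r[4] = max(1+7, 6+6, 4+1, 7+0) = 12
r[5] = max(1+12, 6+7, 4+6, 7+1, 9+0) = 13
r[6] = max(1+13, 6+12, 4+7, 7+6, 9+1, 11+0) = 18
r[7] = max(1+18, 6+13, 4+12, …, 11+1, 10+0) = 19
r[8] = max(1+19, 6+18, 4+13, …, 10+1, 24+0) = 24
r[9] = max(1+24, 6+19, 4+18, …, 24+1, 15+0) = 25
Maximum revenue is $25.
Now minimize piece count subject to staying optimal: for each k, pieces[k] = 1 + min over i with p[i]+r[k−i]=r[k] of pieces[k−i].
pieces[6] = 3
pieces[7] = 4
pieces[8] = 1
pieces[9] = 2

2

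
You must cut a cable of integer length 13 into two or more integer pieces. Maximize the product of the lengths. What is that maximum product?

108

Let g[k] be the best product for length k (with at least one cut). For each first piece i, the rest contributes max(k−i, g[k−i]).
g[2] = 1*max(1,0) = 1*1 = 1
g[3] = max(1*2, 2*1) = 2
g[4] = max(1*3, 2*2, 3*1) = 4
g[5] = max(1*4, 2*3, 3*2, 4*1) = 6
g[6] = max(1*6, 2*4, 3*3, 4*2, 5*1) = 9
g[7] = max(1*9, 2*6, 3*4, 4*3, 5*2, 6*1) = 12
g[8] = max(1*12, 2*9, 3*6, …, 6*2, 7*1) = 18
g[9] = max(1*18, 2*12, 3*9, …, 7*2, 8*1) = 27
g[10] = max(1*27, 2*18, 3*12, …, 8*2, 9*1) = 36
g[11] = max(1*36, 2*27, 3*18, …, 9*2, 10*1) = 54
g[12] = max(1*54, 2*36, 3*27, …, 10*2, 11*1) = 81
g[13] = max(1*81, 2*54, 3*36, …, 11*2, 12*1) = 108
One optimal split: 3 + 3 + 3 + 2 + 2; product 3*3*3*2*2 = 108.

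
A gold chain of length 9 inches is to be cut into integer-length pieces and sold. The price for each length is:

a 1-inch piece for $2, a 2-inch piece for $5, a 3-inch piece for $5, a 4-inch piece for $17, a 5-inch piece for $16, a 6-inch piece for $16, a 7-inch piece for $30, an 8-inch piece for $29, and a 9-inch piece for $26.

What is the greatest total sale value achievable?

36

Consider every possible first cut. v[k] is the best of p[i]+v[k−i] over all sellable i≤k.
v[1] = 2
v[2] = max(2+2, 5+0) = 5
v[3] = max(2+5, 5+2, 5+0) = 7
v[4] = max(2+7, 5+5, 5+2, 17+0) = 17
v[5] = max(2+17, 5+7, 5+5, 17+2, 16+0) = 19
v[6] = max(2+19, 5+17, 5+7, 17+5, 16+2, 16+0) = 22
v[7] = max(2+22, 5+19, 5+17, …, 16+2, 30+0) = 30
v[8] = max(2+30, 5+22, 5+19, …, 30+2, 29+0) = 34
v[9] = max(2+34, 5+30, 5+22, …, 29+2, 26+0) = 36
One optimal cutting: 4 + 4 + 1 → $17 + $17 + $2 = $36.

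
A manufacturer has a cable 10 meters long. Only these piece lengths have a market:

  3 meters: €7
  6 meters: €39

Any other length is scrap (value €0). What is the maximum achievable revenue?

Let r[k] be the best obtainable value from length k. For each k, try every first piece i and keep the best of price[i] + r[k−i].
r[1] = 0
r[2] = 0
r[3] = 7
r[4] = 7
r[5] = 7
r[6] = max(7+7, 39+0) = 39
r[7] = max(7+7, 39+0) = 39
r[8] = max(7+7, 39+0) = 39
r[9] = max(7+39, 39+7) = 46
r[10] = max(7+39, 39+7) = 46
One optimal cutting: pieces 6 + 3 with 1 meter of scrap → €46.

46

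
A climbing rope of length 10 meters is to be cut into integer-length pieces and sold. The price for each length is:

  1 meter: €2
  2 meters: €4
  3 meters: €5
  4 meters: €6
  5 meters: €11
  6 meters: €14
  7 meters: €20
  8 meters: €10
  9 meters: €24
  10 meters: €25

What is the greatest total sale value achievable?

26

Build best[k] bottom-up: best[k] = max over allowed piece i of (p[i] + best[k−i]).
best[1] = 2
best[2] = max(2+2, 4+0) = 4
best[3] = max(2+4, 4+2, 5+0) = 6
best[4] = max(2+6, 4+4, 5+2, 6+0) = 8
best[5] = max(2+8, 4+6, 5+4, 6+2, 11+0) = 11
best[6] = max(2+11, 4+8, 5+6, 6+4, 11+2, 14+0) = 14
best[7] = max(2+14, 4+11, 5+8, …, 14+2, 20+0) = 20
best[8] = max(2+20, 4+14, 5+11, …, 20+2, 10+0) = 22
best[9] = max(2+22, 4+20, 5+14, …, 10+2, 24+0) = 24
best[10] = max(2+24, 4+22, 5+20, …, 24+2, 25+0) = 26
One optimal cutting: 7 + 1 + 1 + 1 → €20 + €2 + €2 + €2 = €26.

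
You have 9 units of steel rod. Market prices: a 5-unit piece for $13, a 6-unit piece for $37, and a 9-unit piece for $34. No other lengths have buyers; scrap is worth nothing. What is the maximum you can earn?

37

Consider every possible first cut. f[k] is the best of p[i]+f[k−i] over all sellable i≤k.
f[1] = 0
f[2] = 0
f[3] = 0
f[4] = 0
f[5] = 13
f[6] = 37
f[7] = 37
f[8] = 37
f[9] = 37
One optimal cutting: pieces 6 with 3 units of scrap → $37.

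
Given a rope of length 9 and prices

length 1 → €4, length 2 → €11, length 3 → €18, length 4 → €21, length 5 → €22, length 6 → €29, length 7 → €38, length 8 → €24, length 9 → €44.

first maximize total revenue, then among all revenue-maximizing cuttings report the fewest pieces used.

3

Let r[k] be the best obtainable value from length k. For each k, try every first piece i and keep the best of price[i] + r[k−i].
r[1] = 4
r[2] = 11
r[3] = 18
r[4] = 22  (first piece 1, then r[3]=18)
r[5] = 29  (first piece 2, then r[3]=18)
r[6] = 36  (first piece 3, then r[3]=18)
r[7] = 40  (first piece 1, then r[6]=36)
r[8] = 47  (first piece 2, then r[6]=36)
r[9] = 54  (first piece 3, then r[6]=36)
Maximum revenue is €54.
Now minimize piece count subject to staying optimal: for each k, pieces[k] = 1 + min over i with p[i]+r[k−i]=r[k] of pieces[k−i].
pieces[6] = 2
pieces[7] = 3
pieces[8] = 3
pieces[9] = 3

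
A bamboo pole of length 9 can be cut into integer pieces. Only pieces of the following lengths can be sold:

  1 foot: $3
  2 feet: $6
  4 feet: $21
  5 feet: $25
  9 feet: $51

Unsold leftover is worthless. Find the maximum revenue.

51

Consider every possible first cut. f[k] is the best of p[i]+f[k−i] over all sellable i≤k.
f[1] = 3
f[2] = max(3+3, 6+0) = 6
f[3] = max(3+6, 6+3) = 9
f[4] = max(3+9, 6+6, 21+0) = 21
f[5] = max(3+21, 6+9, 21+3, 25+0) = 25
f[6] = max(3+25, 6+21, 21+6, 25+3) = 28
f[7] = max(3+28, 6+25, 21+9, 25+6) = 31
f[8] = max(3+31, 6+28, 21+21, 25+9) = 42
f[9] = max(3+42, 6+31, 21+25, 25+21, 51+0) = 51
One optimal cutting: 9 → $51.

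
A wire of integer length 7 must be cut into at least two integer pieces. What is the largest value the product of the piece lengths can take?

12

Let g[k] be the best product for length k (with at least one cut). For each first piece i, the rest contributes max(k−i, g[k−i]).
g[2] = 1×max(1,0) = 1×1 = 1
g[3] = 1×max(2,1) = 1×2 = 2
g[4] = 2×max(2,1) = 2×2 = 4
g[5] = 2×max(3,2) = 2×3 = 6
g[6] = 3×max(3,2) = 3×3 = 9
g[7] = 2×max(5,6) = 2×6 = 12
One optimal split: 3 + 2 + 2; product 3×2×2 = 12.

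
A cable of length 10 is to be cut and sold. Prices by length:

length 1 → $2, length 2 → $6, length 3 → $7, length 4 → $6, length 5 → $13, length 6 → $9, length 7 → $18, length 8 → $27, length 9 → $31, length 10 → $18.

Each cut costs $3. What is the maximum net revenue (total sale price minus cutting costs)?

30

Build r[k] bottom-up: r[k] = max over allowed piece i of (p[i] + r[k−i]) − 3 per cut.
r[1] = 2
r[2] = 6
r[3] = 7
r[4] = 9  (first piece 2, then r[2]=6)
r[5] = 13
r[6] = 12  (first piece 1, then r[5]=13)
r[7] = 18
r[8] = 27
r[9] = 31
r[10] = 30  (first piece 1, then r[9]=31)
One optimal plan: pieces 9 + 1 (1 cut) → $33 − $3 = $30.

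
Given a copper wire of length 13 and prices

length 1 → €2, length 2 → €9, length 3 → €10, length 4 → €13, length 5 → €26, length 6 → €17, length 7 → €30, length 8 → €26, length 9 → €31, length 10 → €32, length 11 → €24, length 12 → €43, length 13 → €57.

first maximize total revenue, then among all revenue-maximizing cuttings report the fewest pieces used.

4

Build r[k] bottom-up: r[k] = max over allowed piece i of (p[i] + r[k−i]).
r[1] = 2
r[2] = 9
r[3] = 11  (first piece 1, then r[2]=9)
r[4] = 18  (first piece 2, then r[2]=9)
r[5] = 26
r[6] = 28  (first piece 1, then r[5]=26)
r[7] = 35  (first piece 2, then r[5]=26)
r[8] = 37  (first piece 1, then r[7]=35)
r[9] = 44  (first piece 2, then r[7]=35)
r[10] = 52  (first piece 5, then r[5]=26)
r[11] = 54  (first piece 1, then r[10]=52)
r[12] = 61  (first piece 2, then r[10]=52)
r[13] = 63  (first piece 1, then r[12]=61)
Maximum revenue is €63.
Now minimize piece count subject to staying optimal: for each k, pieces[k] = 1 + min over i with p[i]+r[k−i]=r[k] of pieces[k−i].
pieces[10] = 2
pieces[11] = 3
pieces[12] = 3
pieces[13] = 4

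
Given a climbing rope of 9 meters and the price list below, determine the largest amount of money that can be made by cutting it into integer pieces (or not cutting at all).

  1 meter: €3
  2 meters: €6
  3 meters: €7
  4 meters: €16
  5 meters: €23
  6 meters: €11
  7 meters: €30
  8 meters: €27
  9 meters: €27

39

Consider every possible first cut. v[k] is the best of p[i]+v[k−i] over all sellable i≤k.
v[1] = 3
v[2] = max(3+3, 6+0) = 6
v[3] = max(3+6, 6+3, 7+0) = 9
v[4] = max(3+9, 6+6, 7+3, 16+0) = 16
v[5] = max(3+16, 6+9, 7+6, 16+3, 23+0) = 23
v[6] = max(3+23, 6+16, 7+9, 16+6, 23+3, 11+0) = 26
v[7] = max(3+26, 6+23, 7+16, …, 11+3, 30+0) = 30
v[8] = max(3+30, 6+26, 7+23, …, 30+3, 27+0) = 33
v[9] = max(3+33, 6+30, 7+26, …, 27+3, 27+0) = 39
One optimal cutting: 5 + 4 → €23 + €16 = €39.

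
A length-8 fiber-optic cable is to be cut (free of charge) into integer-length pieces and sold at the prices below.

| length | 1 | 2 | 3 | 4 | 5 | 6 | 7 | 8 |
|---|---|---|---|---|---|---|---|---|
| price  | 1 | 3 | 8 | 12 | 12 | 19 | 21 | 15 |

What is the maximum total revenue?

24

Let R[k] be the best obtainable value from length k. For each k, try every first piece i and keep the best of price[i] + R[k−i].
R[1] = 1
R[2] = max(1+1, 3+0) = 3
R[3] = max(1+3, 3+1, 8+0) = 8
R[4] = max(1+8, 3+3, 8+1, 12+0) = 12
R[5] = max(1+12, 3+8, 8+3, 12+1, 12+0) = 13
R[6] = max(1+13, 3+12, 8+8, 12+3, 12+1, 19+0) = 19
R[7] = max(1+19, 3+13, 8+12, …, 19+1, 21+0) = 21
R[8] = max(1+21, 3+19, 8+13, …, 21+1, 15+0) = 24
One optimal cutting: 4 + 4 → $12 + $12 = $24.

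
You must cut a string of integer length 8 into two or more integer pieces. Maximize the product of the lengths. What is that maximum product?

Fill prod[k] for k=2..8: at each k try every first piece i and multiply by the better of (k−i) uncut or prod[k−i].
prod[2] = 1×max(1,0) = 1×1 = 1
prod[3] = 1×max(2,1) = 1×2 = 2
prod[4] = 2×max(2,1) = 2×2 = 4
prod[5] = 2×max(3,2) = 2×3 = 6
prod[6] = 3×max(3,2) = 3×3 = 9
prod[7] = 2×max(5,6) = 2×6 = 12
prod[8] = 2×max(6,9) = 2×9 = 18
One optimal split: 3 + 3 + 2; product 3×3×2 = 18.

18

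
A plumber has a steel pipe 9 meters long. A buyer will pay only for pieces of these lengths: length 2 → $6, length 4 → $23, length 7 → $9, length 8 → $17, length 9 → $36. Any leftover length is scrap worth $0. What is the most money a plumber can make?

Consider every possible first cut. f[k] is the best of p[i]+f[k−i] over all sellable i≤k.
f[1] = 0
f[2] = 6
f[3] = 6
f[4] = max(6+6, 23+0) = 23
f[5] = max(6+6, 23+0) = 23
f[6] = max(6+23, 23+6) = 29
f[7] = max(6+23, 23+6, 9+0) = 29
f[8] = max(6+29, 23+23, 9+0, 17+0) = 46
f[9] = max(6+29, 23+23, 9+6, 17+0, 36+0) = 46
One optimal cutting: pieces 4 + 4 with 1 meter of scrap → $46.

46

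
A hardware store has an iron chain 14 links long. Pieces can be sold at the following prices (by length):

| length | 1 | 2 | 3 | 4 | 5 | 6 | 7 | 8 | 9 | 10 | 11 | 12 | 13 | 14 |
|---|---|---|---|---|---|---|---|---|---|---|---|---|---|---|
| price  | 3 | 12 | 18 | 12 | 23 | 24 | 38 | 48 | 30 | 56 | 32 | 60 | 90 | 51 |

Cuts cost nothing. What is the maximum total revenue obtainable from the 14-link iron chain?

Consider every possible first cut. r[k] is the best of p[i]+r[k−i] over all sellable i≤k.
r[1] = 3
r[2] = max(3+3, 12+0) = 12
r[3] = max(3+12, 12+3, 18+0) = 18
r[4] = max(3+18, 12+12, 18+3, 12+0) = 24
r[5] = max(3+24, 12+18, 18+12, 12+3, 23+0) = 30
r[6] = max(3+30, 12+24, 18+18, 12+12, 23+3, 24+0) = 36
r[7] = max(3+36, 12+30, 18+24, …, 24+3, 38+0) = 42
r[8] = max(3+42, 12+36, 18+30, …, 38+3, 48+0) = 48
r[9] = max(3+48, 12+42, 18+36, …, 48+3, 30+0) = 54
r[10] = max(3+54, 12+48, 18+42, …, 30+3, 56+0) = 60
r[11] = max(3+60, 12+54, 18+48, …, 56+3, 32+0) = 66
r[12] = max(3+66, 12+60, 18+54, …, 32+3, 60+0) = 72
r[13] = max(3+72, 12+66, 18+60, …, 60+3, 90+0) = 90
r[14] = max(3+90, 12+72, 18+66, …, 90+3, 51+0) = 93
One optimal cutting: 13 + 1 → $90 + $3 = $93.

93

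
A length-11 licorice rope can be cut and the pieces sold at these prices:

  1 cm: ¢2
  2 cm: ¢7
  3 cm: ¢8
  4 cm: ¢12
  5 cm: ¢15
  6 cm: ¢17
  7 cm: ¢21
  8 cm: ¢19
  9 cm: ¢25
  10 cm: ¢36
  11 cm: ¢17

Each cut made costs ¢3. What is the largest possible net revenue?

Consider every possible first cut. v[k] is the best of p[i]+v[k−i] over all sellable i≤k, charging 3 whenever i<k.
v[1] = 2
v[2] = max(2+2-3, 7+0) = 7
v[3] = max(2+7-3, 7+2-3, 8+0) = 8
v[4] = max(2+8-3, 7+7-3, 8+2-3, 12+0) = 12
v[5] = max(2+12-3, 7+8-3, 8+7-3, 12+2-3, 15+0) = 15
v[6] = max(2+15-3, 7+12-3, 8+8-3, 12+7-3, 15+2-3, 17+0) = 17
v[7] = max(2+17-3, 7+15-3, 8+12-3, …, 17+2-3, 21+0) = 21
v[8] = max(2+21-3, 7+17-3, 8+15-3, …, 21+2-3, 19+0) = 21
v[9] = max(2+21-3, 7+21-3, 8+17-3, …, 19+2-3, 25+0) = 25
v[10] = max(2+25-3, 7+21-3, 8+21-3, …, 25+2-3, 36+0) = 36
v[11] = max(2+36-3, 7+25-3, 8+21-3, …, 36+2-3, 17+0) = 35
One optimal plan: pieces 10 + 1 (1 cut) → ¢38 − ¢3 = ¢35.

35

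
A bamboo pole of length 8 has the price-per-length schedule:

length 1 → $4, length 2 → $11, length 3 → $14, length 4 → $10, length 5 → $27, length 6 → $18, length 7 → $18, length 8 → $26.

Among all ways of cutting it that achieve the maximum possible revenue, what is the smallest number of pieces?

4

Build r[k] bottom-up: r[k] = max over allowed piece i of (p[i] + r[k−i]).
r[1] = 4
r[2] = max(4+4, 11+0) = 11
r[3] = max(4+11, 11+4, 14+0) = 15
r[4] = max(4+15, 11+11, 14+4, 10+0) = 22
r[5] = max(4+22, 11+15, 14+11, 10+4, 27+0) = 27
r[6] = max(4+27, 11+22, 14+15, 10+11, 27+4, 18+0) = 33
r[7] = max(4+33, 11+27, 14+22, …, 18+4, 18+0) = 38
r[8] = max(4+38, 11+33, 14+27, …, 18+4, 26+0) = 44
Maximum revenue is $44.
Now minimize piece count subject to staying optimal: for each k, pieces[k] = 1 + min over i with p[i]+r[k−i]=r[k] of pieces[k−i].
pieces[5] = 1
pieces[6] = 3
pieces[7] = 2
pieces[8] = 4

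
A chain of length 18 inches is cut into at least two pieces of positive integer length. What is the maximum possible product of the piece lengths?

729

Define f[k] = max over 1≤i<k of i · max(k−i, f[k−i]); the inner max lets the remainder stay uncut if that's better.
Small cases: f[2]=1, f[3]=2, f[4]=4, f[5]=6, f[6]=9, f[7]=12, f[8]=18, f[9]=27, f[10]=36.
f[11] = max(1×36, 2×27, 3×18, …, 9×2, 10×1) = 54
f[12] = max(1×54, 2×36, 3×27, …, 10×2, 11×1) = 81
f[13] = max(1×81, 2×54, 3×36, …, 11×2, 12×1) = 108
f[14] = max(1×108, 2×81, 3×54, …, 12×2, 13×1) = 162
f[15] = max(1×162, 2×108, 3×81, …, 13×2, 14×1) = 243
f[16] = max(1×243, 2×162, 3×108, …, 14×2, 15×1) = 324
f[17] = max(1×324, 2×243, 3×162, …, 15×2, 16×1) = 486
f[18] = max(1×486, 2×324, 3×243, …, 16×2, 17×1) = 729
One optimal split: 3 + 3 + 3 + 3 + 3 + 3; product 3×3×3×3×3×3 = 729.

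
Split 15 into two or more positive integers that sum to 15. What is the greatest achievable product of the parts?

Define f[k] = max over 1≤i<k of i · max(k−i, f[k−i]); the inner max lets the remainder stay uncut if that's better.
Small cases: f[2]=1, f[3]=2, f[4]=4, f[5]=6, f[6]=9, f[7]=12, f[8]=18, f[9]=27.
f[10] = 2×max(8,18) = 2×18 = 36
f[11] = 2×max(9,27) = 2×27 = 54
f[12] = 3×max(9,27) = 3×27 = 81
f[13] = 2×max(11,54) = 2×54 = 108
f[14] = 2×max(12,81) = 2×81 = 162
f[15] = 3×max(12,81) = 3×81 = 243
One optimal split: 3 + 3 + 3 + 3 + 3; product 3×3×3×3×3 = 243.

243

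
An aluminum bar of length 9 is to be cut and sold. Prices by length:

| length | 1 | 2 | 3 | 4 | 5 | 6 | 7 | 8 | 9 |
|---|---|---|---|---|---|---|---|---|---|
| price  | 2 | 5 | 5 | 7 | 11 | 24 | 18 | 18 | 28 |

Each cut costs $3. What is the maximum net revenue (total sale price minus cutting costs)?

Let net[k] be the best obtainable value from length k. For each k, try every first piece i and keep the best of price[i] + net[k−i] minus the 3 cut fee when i<k.
net[1] = 2
net[2] = max(2+2-3, 5+0) = 5
net[3] = max(2+5-3, 5+2-3, 5+0) = 5
net[4] = max(2+5-3, 5+5-3, 5+2-3, 7+0) = 7
net[5] = max(2+7-3, 5+5-3, 5+5-3, 7+2-3, 11+0) = 11
net[6] = max(2+11-3, 5+7-3, 5+5-3, 7+5-3, 11+2-3, 24+0) = 24
net[7] = max(2+24-3, 5+11-3, 5+7-3, …, 24+2-3, 18+0) = 23
net[8] = max(2+23-3, 5+24-3, 5+11-3, …, 18+2-3, 18+0) = 26
net[9] = max(2+26-3, 5+23-3, 5+24-3, …, 18+2-3, 28+0) = 28
Best is to make no cuts and sell whole for $28.

28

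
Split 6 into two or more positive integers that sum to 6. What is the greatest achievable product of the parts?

Fill prod[k] for k=2..6: at each k try every first piece i and multiply by the better of (k−i) uncut or prod[k−i].
prod[2] = 1*max(1,0) = 1*1 = 1
prod[3] = 1*max(2,1) = 1*2 = 2
prod[4] = 2*max(2,1) = 2*2 = 4
prod[5] = 2*max(3,2) = 2*3 = 6
prod[6] = 3*max(3,2) = 3*3 = 9
One optimal split: 3 + 3; product 3*3 = 9.

9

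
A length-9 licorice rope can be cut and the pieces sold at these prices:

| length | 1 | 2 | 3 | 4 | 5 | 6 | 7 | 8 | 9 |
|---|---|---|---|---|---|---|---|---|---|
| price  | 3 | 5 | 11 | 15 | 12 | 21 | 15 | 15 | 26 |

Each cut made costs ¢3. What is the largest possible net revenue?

29

Build r[k] bottom-up: r[k] = max over allowed piece i of (p[i] + r[k−i]) − 3 per cut.
r[1] = 3
r[2] = 5
r[3] = 11
r[4] = 15
r[5] = 15  (first piece 1, then r[4]=15)
r[6] = 21
r[7] = 23  (first piece 3, then r[4]=15)
r[8] = 27  (first piece 4, then r[4]=15)
r[9] = 29  (first piece 3, then r[6]=21)
One optimal plan: pieces 6 + 3 (1 cut) → ¢32 − ¢3 = ¢29.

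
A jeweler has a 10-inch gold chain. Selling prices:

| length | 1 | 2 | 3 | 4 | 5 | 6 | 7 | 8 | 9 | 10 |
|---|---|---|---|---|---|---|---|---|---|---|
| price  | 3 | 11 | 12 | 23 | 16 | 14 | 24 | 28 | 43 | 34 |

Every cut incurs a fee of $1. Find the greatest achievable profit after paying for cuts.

55

Build net[k] bottom-up: net[k] = max over allowed piece i of (p[i] + net[k−i]) − 1 per cut.
net[1] = 3
net[2] = 11
net[3] = 13  (first piece 1, then net[2]=11)
net[4] = 23
net[5] = 25  (first piece 1, then net[4]=23)
net[6] = 33  (first piece 2, then net[4]=23)
net[7] = 35  (first piece 1, then net[6]=33)
net[8] = 45  (first piece 4, then net[4]=23)
net[9] = 47  (first piece 1, then net[8]=45)
net[10] = 55  (first piece 2, then net[8]=45)
One optimal plan: pieces 4 + 4 + 2 (2 cuts) → $57 − $2 = $55.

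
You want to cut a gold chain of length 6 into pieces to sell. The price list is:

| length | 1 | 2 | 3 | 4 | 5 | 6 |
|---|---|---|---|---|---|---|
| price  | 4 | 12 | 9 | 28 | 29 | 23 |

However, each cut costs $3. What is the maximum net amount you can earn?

37

Let r[k] be the best obtainable value from length k. For each k, try every first piece i and keep the best of price[i] + r[k−i] minus the 3 cut fee when i<k.
r[1] = 4
r[2] = max(4+4-3, 12+0) = 12
r[3] = max(4+12-3, 12+4-3, 9+0) = 13
r[4] = max(4+13-3, 12+12-3, 9+4-3, 28+0) = 28
r[5] = max(4+28-3, 12+13-3, 9+12-3, 28+4-3, 29+0) = 29
r[6] = max(4+29-3, 12+28-3, 9+13-3, 28+12-3, 29+4-3, 23+0) = 37
One optimal plan: pieces 4 + 2 (1 cut) → $40 − $3 = $37.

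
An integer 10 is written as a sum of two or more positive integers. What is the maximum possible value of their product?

Let f[k] be the best product for length k (with at least one cut). For each first piece i, the rest contributes max(k−i, f[k−i]).
f[2] = 1×max(1,0) = 1×1 = 1
f[3] = 1×max(2,1) = 1×2 = 2
f[4] = 2×max(2,1) = 2×2 = 4
f[5] = 2×max(3,2) = 2×3 = 6
f[6] = 3×max(3,2) = 3×3 = 9
f[7] = 2×max(5,6) = 2×6 = 12
f[8] = 2×max(6,9) = 2×9 = 18
f[9] = 3×max(6,9) = 3×9 = 27
f[10] = 2×max(8,18) = 2×18 = 36
One optimal split: 3 + 3 + 2 + 2; product 3×3×2×2 = 36.

36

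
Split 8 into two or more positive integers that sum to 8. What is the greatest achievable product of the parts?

Fill m[k] for k=2..8: at each k try every first piece i and multiply by the better of (k−i) uncut or m[k−i].
Small cases: m[2]=1, m[3]=2.
m[4] = 2×max(2,1) = 2×2 = 4
m[5] = 2×max(3,2) = 2×3 = 6
m[6] = 3×max(3,2) = 3×3 = 9
m[7] = 2×max(5,6) = 2×6 = 12
m[8] = 2×max(6,9) = 2×9 = 18
One optimal split: 3 + 3 + 2; product 3×3×2 = 18.

18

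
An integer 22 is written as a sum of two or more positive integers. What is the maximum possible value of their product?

Fill f[k] for k=2..22: at each k try every first piece i and multiply by the better of (k−i) uncut or f[k−i].
f[2] = 1*max(1,0) = 1*1 = 1
f[3] = max(1*2, 2*1) = 2
f[4] = max(1*3, 2*2, 3*1) = 4
f[5] = max(1*4, 2*3, 3*2, 4*1) = 6
f[6] = max(1*6, 2*4, 3*3, 4*2, 5*1) = 9
f[7] = max(1*9, 2*6, 3*4, 4*3, 5*2, 6*1) = 12
f[8] = max(1*12, 2*9, 3*6, …, 6*2, 7*1) = 18
f[9] = max(1*18, 2*12, 3*9, …, 7*2, 8*1) = 27
f[10] = max(1*27, 2*18, 3*12, …, 8*2, 9*1) = 36
f[11] = max(1*36, 2*27, 3*18, …, 9*2, 10*1) = 54
f[12] = max(1*54, 2*36, 3*27, …, 10*2, 11*1) = 81
f[13] = max(1*81, 2*54, 3*36, …, 11*2, 12*1) = 108
f[14] = max(1*108, 2*81, 3*54, …, 12*2, 13*1) = 162
f[15] = max(1*162, 2*108, 3*81, …, 13*2, 14*1) = 243
f[16] = max(1*243, 2*162, 3*108, …, 14*2, 15*1) = 324
f[17] = max(1*324, 2*243, 3*162, …, 15*2, 16*1) = 486
f[18] = max(1*486, 2*324, 3*243, …, 16*2, 17*1) = 729
f[19] = max(1*729, 2*486, 3*324, …, 17*2, 18*1) = 972
f[20] = max(1*972, 2*729, 3*486, …, 18*2, 19*1) = 1458
f[21] = max(1*1458, 2*972, 3*729, …, 19*2, 20*1) = 2187
f[22] = max(1*2187, 2*1458, 3*972, …, 20*2, 21*1) = 2916
One optimal split: 3 + 3 + 3 + 3 + 3 + 3 + 2 + 2; product 3*3*3*3*3*3*2*2 = 2916.

2916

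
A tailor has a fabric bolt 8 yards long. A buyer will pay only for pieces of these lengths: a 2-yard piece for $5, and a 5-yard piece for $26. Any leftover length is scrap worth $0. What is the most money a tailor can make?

Build best[k] bottom-up: best[k] = max over allowed piece i of (p[i] + best[k−i]).
best[1] = 0
best[2] = 5
best[3] = 5
best[4] = 10  (first piece 2, then best[2]=5)
best[5] = max(5+5, 26+0) = 26
best[6] = max(5+10, 26+0) = 26
best[7] = max(5+26, 26+5) = 31
best[8] = max(5+26, 26+5) = 31
One optimal cutting: pieces 5 + 2 with 1 yard of scrap → $31.

31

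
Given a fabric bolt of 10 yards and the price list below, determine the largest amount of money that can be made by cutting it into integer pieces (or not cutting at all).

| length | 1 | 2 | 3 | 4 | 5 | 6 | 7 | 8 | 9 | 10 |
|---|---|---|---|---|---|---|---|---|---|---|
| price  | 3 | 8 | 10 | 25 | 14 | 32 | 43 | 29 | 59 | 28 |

Let v[k] be the best obtainable value from length k. For each k, try every first piece i and keep the best of price[i] + v[k−i].
v[1] = 3
v[2] = max(3+3, 8+0) = 8
v[3] = max(3+8, 8+3, 10+0) = 11
v[4] = max(3+11, 8+8, 10+3, 25+0) = 25
v[5] = max(3+25, 8+11, 10+8, 25+3, 14+0) = 28
v[6] = max(3+28, 8+25, 10+11, 25+8, 14+3, 32+0) = 33
v[7] = max(3+33, 8+28, 10+25, …, 32+3, 43+0) = 43
v[8] = max(3+43, 8+33, 10+28, …, 43+3, 29+0) = 50
v[9] = max(3+50, 8+43, 10+33, …, 29+3, 59+0) = 59
v[10] = max(3+59, 8+50, 10+43, …, 59+3, 28+0) = 62
One optimal cutting: 9 + 1 → $59 + $3 = $62.

62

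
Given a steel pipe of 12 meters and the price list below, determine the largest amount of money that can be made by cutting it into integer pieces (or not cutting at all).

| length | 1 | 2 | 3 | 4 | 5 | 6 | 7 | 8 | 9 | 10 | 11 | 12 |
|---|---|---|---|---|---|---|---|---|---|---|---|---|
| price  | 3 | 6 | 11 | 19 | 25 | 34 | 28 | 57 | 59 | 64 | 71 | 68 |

76

Let v[k] be the best obtainable value from length k. For each k, try every first piece i and keep the best of price[i] + v[k−i].
v[1] = 3
v[2] = 6  (first piece 1, then v[1]=3)
v[3] = 11
v[4] = 19
v[5] = 25
v[6] = 34
v[7] = 37  (first piece 1, then v[6]=34)
v[8] = 57
v[9] = 60  (first piece 1, then v[8]=57)
v[10] = 64
v[11] = 71
v[12] = 76  (first piece 4, then v[8]=57)
One optimal cutting: 8 + 4 → $57 + $19 = $76.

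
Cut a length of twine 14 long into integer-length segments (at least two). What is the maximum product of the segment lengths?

Fill g[k] for k=2..14: at each k try every first piece i and multiply by the better of (k−i) uncut or g[k−i].
Small cases: g[2]=1, g[3]=2, g[4]=4, g[5]=6, g[6]=9.
g[7] = 2×max(5,6) = 2×6 = 12
g[8] = 2×max(6,9) = 2×9 = 18
g[9] = 3×max(6,9) = 3×9 = 27
g[10] = 2×max(8,18) = 2×18 = 36
g[11] = 2×max(9,27) = 2×27 = 54
g[12] = 3×max(9,27) = 3×27 = 81
g[13] = 2×max(11,54) = 2×54 = 108
g[14] = 2×max(12,81) = 2×81 = 162
One optimal split: 3 + 3 + 3 + 3 + 2; product 3×3×3×3×2 = 162.

162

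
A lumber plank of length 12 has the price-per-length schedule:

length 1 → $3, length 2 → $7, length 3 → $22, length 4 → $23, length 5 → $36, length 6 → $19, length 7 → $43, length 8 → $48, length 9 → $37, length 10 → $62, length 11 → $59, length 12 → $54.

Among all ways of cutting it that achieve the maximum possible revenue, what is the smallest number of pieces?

Let r[k] be the best obtainable value from length k. For each k, try every first piece i and keep the best of price[i] + r[k−i].
r[1] = 3
r[2] = max(3+3, 7+0) = 7
r[3] = max(3+7, 7+3, 22+0) = 22
r[4] = max(3+22, 7+7, 22+3, 23+0) = 25
r[5] = max(3+25, 7+22, 22+7, 23+3, 36+0) = 36
r[6] = max(3+36, 7+25, 22+22, 23+7, 36+3, 19+0) = 44
r[7] = max(3+44, 7+36, 22+25, …, 19+3, 43+0) = 47
r[8] = max(3+47, 7+44, 22+36, …, 43+3, 48+0) = 58
r[9] = max(3+58, 7+47, 22+44, …, 48+3, 37+0) = 66
r[10] = max(3+66, 7+58, 22+47, …, 37+3, 62+0) = 72
r[11] = max(3+72, 7+66, 22+58, …, 62+3, 59+0) = 80
r[12] = max(3+80, 7+72, 22+66, …, 59+3, 54+0) = 88
Maximum revenue is $88.
Now minimize piece count subject to staying optimal: for each k, pieces[k] = 1 + min over i with p[i]+r[k−i]=r[k] of pieces[k−i].
pieces[9] = 3
pieces[10] = 2
pieces[11] = 3
pieces[12] = 4

4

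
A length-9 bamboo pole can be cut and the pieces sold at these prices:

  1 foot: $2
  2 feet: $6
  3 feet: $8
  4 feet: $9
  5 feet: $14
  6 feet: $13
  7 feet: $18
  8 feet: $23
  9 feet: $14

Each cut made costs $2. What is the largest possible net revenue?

23

Consider every possible first cut. net[k] is the best of p[i]+net[k−i] over all sellable i≤k, charging 2 whenever i<k.
net[1] = 2
net[2] = 6
net[3] = 8
net[4] = 10  (first piece 2, then net[2]=6)
net[5] = 14
net[6] = 14  (first piece 1, then net[5]=14)
net[7] = 18  (first piece 2, then net[5]=14)
net[8] = 23
net[9] = 23  (first piece 1, then net[8]=23)
One optimal plan: pieces 8 + 1 (1 cut) → $25 − $2 = $23.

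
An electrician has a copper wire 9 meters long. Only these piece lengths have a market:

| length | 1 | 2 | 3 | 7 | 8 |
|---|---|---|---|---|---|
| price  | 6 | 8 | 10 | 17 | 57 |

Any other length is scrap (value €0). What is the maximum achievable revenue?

Build r[k] bottom-up: r[k] = max over allowed piece i of (p[i] + r[k−i]).
r[1] = 6
r[2] = max(6+6, 8+0) = 12
r[3] = max(6+12, 8+6, 10+0) = 18
r[4] = max(6+18, 8+12, 10+6) = 24
r[5] = max(6+24, 8+18, 10+12) = 30
r[6] = max(6+30, 8+24, 10+18) = 36
r[7] = max(6+36, 8+30, 10+24, 17+0) = 42
r[8] = max(6+42, 8+36, 10+30, 17+6, 57+0) = 57
r[9] = max(6+57, 8+42, 10+36, 17+12, 57+6) = 63
One optimal cutting: 8 + 1 → €63.

63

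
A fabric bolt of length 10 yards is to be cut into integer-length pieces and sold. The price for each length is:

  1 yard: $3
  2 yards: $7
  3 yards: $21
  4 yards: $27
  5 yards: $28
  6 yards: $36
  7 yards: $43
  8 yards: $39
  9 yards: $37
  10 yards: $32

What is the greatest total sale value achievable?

69

Let r[k] be the best obtainable value from length k. For each k, try every first piece i and keep the best of price[i] + r[k−i].
r[1] = 3
r[2] = max(3+3, 7+0) = 7
r[3] = max(3+7, 7+3, 21+0) = 21
r[4] = max(3+21, 7+7, 21+3, 27+0) = 27
r[5] = max(3+27, 7+21, 21+7, 27+3, 28+0) = 30
r[6] = max(3+30, 7+27, 21+21, 27+7, 28+3, 36+0) = 42
r[7] = max(3+42, 7+30, 21+27, …, 36+3, 43+0) = 48
r[8] = max(3+48, 7+42, 21+30, …, 43+3, 39+0) = 54
r[9] = max(3+54, 7+48, 21+42, …, 39+3, 37+0) = 63
r[10] = max(3+63, 7+54, 21+48, …, 37+3, 32+0) = 69
One optimal cutting: 4 + 3 + 3 → $27 + $21 + $21 = $69.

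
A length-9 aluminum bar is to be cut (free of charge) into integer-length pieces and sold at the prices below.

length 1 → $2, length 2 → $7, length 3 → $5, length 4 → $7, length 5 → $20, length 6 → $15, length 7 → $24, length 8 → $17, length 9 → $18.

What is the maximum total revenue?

Let r[k] be the best obtainable value from length k. For each k, try every first piece i and keep the best of price[i] + r[k−i].
r[1] = 2
r[2] = max(2+2, 7+0) = 7
r[3] = max(2+7, 7+2, 5+0) = 9
r[4] = max(2+9, 7+7, 5+2, 7+0) = 14
r[5] = max(2+14, 7+9, 5+7, 7+2, 20+0) = 20
r[6] = max(2+20, 7+14, 5+9, 7+7, 20+2, 15+0) = 22
r[7] = max(2+22, 7+20, 5+14, …, 15+2, 24+0) = 27
r[8] = max(2+27, 7+22, 5+20, …, 24+2, 17+0) = 29
r[9] = max(2+29, 7+27, 5+22, …, 17+2, 18+0) = 34
One optimal cutting: 5 + 2 + 2 → $20 + $7 + $7 = $34.

34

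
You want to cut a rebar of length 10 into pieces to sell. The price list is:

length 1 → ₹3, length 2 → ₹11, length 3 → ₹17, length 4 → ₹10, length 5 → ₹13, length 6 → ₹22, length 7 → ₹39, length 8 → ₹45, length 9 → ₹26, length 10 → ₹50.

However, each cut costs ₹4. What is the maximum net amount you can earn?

Consider every possible first cut. v[k] is the best of p[i]+v[k−i] over all sellable i≤k, charging 4 whenever i<k.
v[1] = 3
v[2] = max(3+3-4, 11+0) = 11
v[3] = max(3+11-4, 11+3-4, 17+0) = 17
v[4] = max(3+17-4, 11+11-4, 17+3-4, 10+0) = 18
v[5] = max(3+18-4, 11+17-4, 17+11-4, 10+3-4, 13+0) = 24
v[6] = max(3+24-4, 11+18-4, 17+17-4, 10+11-4, 13+3-4, 22+0) = 30
v[7] = max(3+30-4, 11+24-4, 17+18-4, …, 22+3-4, 39+0) = 39
v[8] = max(3+39-4, 11+30-4, 17+24-4, …, 39+3-4, 45+0) = 45
v[9] = max(3+45-4, 11+39-4, 17+30-4, …, 45+3-4, 26+0) = 46
v[10] = max(3+46-4, 11+45-4, 17+39-4, …, 26+3-4, 50+0) = 52
One optimal plan: pieces 8 + 2 (1 cut) → ₹56 − ₹4 = ₹52.

52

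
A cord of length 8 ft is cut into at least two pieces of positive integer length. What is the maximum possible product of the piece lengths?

18

Fill f[k] for k=2..8: at each k try every first piece i and multiply by the better of (k−i) uncut or f[k−i].
f[2] = 1×max(1,0) = 1×1 = 1
f[3] = 1×max(2,1) = 1×2 = 2
f[4] = 2×max(2,1) = 2×2 = 4
f[5] = 2×max(3,2) = 2×3 = 6
f[6] = 3×max(3,2) = 3×3 = 9
f[7] = 2×max(5,6) = 2×6 = 12
f[8] = 2×max(6,9) = 2×9 = 18
One optimal split: 3 + 3 + 2; product 3×3×2 = 18.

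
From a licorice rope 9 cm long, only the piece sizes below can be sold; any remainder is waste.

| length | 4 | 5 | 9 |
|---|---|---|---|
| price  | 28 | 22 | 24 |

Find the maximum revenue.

Build f[k] bottom-up: f[k] = max over allowed piece i of (p[i] + f[k−i]).
f[1] = 0
f[2] = 0
f[3] = 0
f[4] = 28
f[5] = 28
f[6] = 28
f[7] = 28
f[8] = 56  (first piece 4, then f[4]=28)
f[9] = 56
One optimal cutting: pieces 4 + 4 with 1 cm of scrap → ¢56.

56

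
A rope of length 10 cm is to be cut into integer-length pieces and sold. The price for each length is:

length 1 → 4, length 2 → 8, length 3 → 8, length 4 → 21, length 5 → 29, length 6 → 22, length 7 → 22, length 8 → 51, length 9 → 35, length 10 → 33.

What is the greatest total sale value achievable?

Consider every possible first cut. r[k] is the best of p[i]+r[k−i] over all sellable i≤k.
r[1] = 4
r[2] = 8  (first piece 1, then r[1]=4)
r[3] = 12  (first piece 1, then r[2]=8)
r[4] = 21
r[5] = 29
r[6] = 33  (first piece 1, then r[5]=29)
r[7] = 37  (first piece 1, then r[6]=33)
r[8] = 51
r[9] = 55  (first piece 1, then r[8]=51)
r[10] = 59  (first piece 1, then r[9]=55)
One optimal cutting: 8 + 1 + 1 → 51 + 4 + 4 = 59.

59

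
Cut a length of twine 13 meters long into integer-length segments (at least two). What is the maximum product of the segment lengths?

108

Let m[k] be the best product for length k (with at least one cut). For each first piece i, the rest contributes max(k−i, m[k−i]).
m[2] = 1*max(1,0) = 1*1 = 1
m[3] = 1*max(2,1) = 1*2 = 2
m[4] = 2*max(2,1) = 2*2 = 4
m[5] = 2*max(3,2) = 2*3 = 6
m[6] = 3*max(3,2) = 3*3 = 9
m[7] = 2*max(5,6) = 2*6 = 12
m[8] = 2*max(6,9) = 2*9 = 18
m[9] = 3*max(6,9) = 3*9 = 27
m[10] = 2*max(8,18) = 2*18 = 36
m[11] = 2*max(9,27) = 2*27 = 54
m[12] = 3*max(9,27) = 3*27 = 81
m[13] = 2*max(11,54) = 2*54 = 108
One optimal split: 3 + 3 + 3 + 2 + 2; product 3*3*3*2*2 = 108.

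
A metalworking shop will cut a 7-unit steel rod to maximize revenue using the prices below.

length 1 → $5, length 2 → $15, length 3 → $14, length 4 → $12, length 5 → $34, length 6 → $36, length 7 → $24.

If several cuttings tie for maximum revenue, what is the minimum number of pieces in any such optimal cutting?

Let r[k] be the best obtainable value from length k. For each k, try every first piece i and keep the best of price[i] + r[k−i].
r[1] = 5
r[2] = max(5+5, 15+0) = 15
r[3] = max(5+15, 15+5, 14+0) = 20
r[4] = max(5+20, 15+15, 14+5, 12+0) = 30
r[5] = max(5+30, 15+20, 14+15, 12+5, 34+0) = 35
r[6] = max(5+35, 15+30, 14+20, 12+15, 34+5, 36+0) = 45
r[7] = max(5+45, 15+35, 14+30, …, 36+5, 24+0) = 50
Maximum revenue is $50.
Now minimize piece count subject to staying optimal: for each k, pieces[k] = 1 + min over i with p[i]+r[k−i]=r[k] of pieces[k−i].
pieces[4] = 2
pieces[5] = 3
pieces[6] = 3
pieces[7] = 4

4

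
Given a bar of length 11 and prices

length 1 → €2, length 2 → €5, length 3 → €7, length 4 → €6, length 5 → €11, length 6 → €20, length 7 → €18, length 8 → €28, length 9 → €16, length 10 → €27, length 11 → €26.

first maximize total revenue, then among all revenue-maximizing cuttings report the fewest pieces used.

2

Let r[k] be the best obtainable value from length k. For each k, try every first piece i and keep the best of price[i] + r[k−i].
r[1] = 2
r[2] = 5
r[3] = 7  (first piece 1, then r[2]=5)
r[4] = 10  (first piece 2, then r[2]=5)
r[5] = 12  (first piece 1, then r[4]=10)
r[6] = 20
r[7] = 22  (first piece 1, then r[6]=20)
r[8] = 28
r[9] = 30  (first piece 1, then r[8]=28)
r[10] = 33  (first piece 2, then r[8]=28)
r[11] = 35  (first piece 1, then r[10]=33)
Maximum revenue is €35.
Now minimize piece count subject to staying optimal: for each k, pieces[k] = 1 + min over i with p[i]+r[k−i]=r[k] of pieces[k−i].
pieces[8] = 1
pieces[9] = 2
pieces[10] = 2
pieces[11] = 2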